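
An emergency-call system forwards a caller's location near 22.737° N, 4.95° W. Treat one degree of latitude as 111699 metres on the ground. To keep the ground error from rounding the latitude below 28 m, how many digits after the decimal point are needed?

4

One degree of latitude covers 111699 m.
With N decimal places the half-ulp bound is 0.5·10⁻ᴺ°, or 0.5·10⁻ᴺ × 111699 m on the ground.
Need 0.5 × 111699 × 10⁻ᴺ ≤ 28 → 10⁻ᴺ ≤ 5.013e-04, so N ≥ 3.30.
So 4 decimal places suffice (5.58 m); 3 would allow up to 55.8 m.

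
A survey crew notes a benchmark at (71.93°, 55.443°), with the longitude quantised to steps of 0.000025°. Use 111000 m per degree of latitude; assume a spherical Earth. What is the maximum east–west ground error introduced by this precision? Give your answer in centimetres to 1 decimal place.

43.0 centimetres

With a 0.000025° grid the true value lies within half a step, ±0.000025°/2 = ±1.25e-05°, of the stored one.
One degree of longitude at 71.93° is 111000 × cos 71.93° ≈ 111000 × 0.3102 = 34429.8 m.
East–west error: 1.25e-05° × 34429.8 m/° ≈ 0.430373 m.
That is 0.430373 m = 43.037 cm.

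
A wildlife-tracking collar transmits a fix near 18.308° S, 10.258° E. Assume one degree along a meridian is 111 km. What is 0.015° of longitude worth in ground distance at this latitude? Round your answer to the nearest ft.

5186 ft

One degree of longitude here spans 111000 × cos 18.308° = 111000 × 0.9494 ≈ 105381 m; 0.015° of that is 1580.72 m.
In feet: 1580.72 m ÷ 0.3048 ≈ 5186.1 ft.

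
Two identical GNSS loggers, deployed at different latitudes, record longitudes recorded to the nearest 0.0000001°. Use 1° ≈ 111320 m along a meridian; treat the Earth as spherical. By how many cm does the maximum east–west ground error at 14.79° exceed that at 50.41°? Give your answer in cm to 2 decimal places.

Rounding to 7 decimal places leaves the longitude within ±5e-08° of the true value.
Error at 14.79° = 5e-08° × 111320 × cos 14.79° ≈ 0.005566 × 0.9669 = 0.0053816 m.
At 50.41°: 5e-08° × 111320 × cos 50.41° = 5e-08 × 111320 × 0.6373 ≈ 0.0035472 m.
So the lower-latitude error exceeds the higher by 0.0053816 − 0.0035472 = 0.0018344 m.
That is 0.00183443 m = 0.18344 cm.

0.18 cm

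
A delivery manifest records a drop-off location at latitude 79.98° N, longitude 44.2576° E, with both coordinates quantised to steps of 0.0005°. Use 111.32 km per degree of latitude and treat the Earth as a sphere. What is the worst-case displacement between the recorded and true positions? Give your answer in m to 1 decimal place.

28.2 m

With a 0.0005° grid the true value lies within half a step, ±0.0005°/2 = ±0.00025°, of the stored one.
Latitude error → 0.00025 × 111320 = 27.83 m along the meridian.
E–W at 79.98°: 0.00025° × 111320 × cos 79.98° = 0.00025 × 111320 × 0.1740 ≈ 4.8422 m.
Combining orthogonally: (27.83² + 4.8422²)^½ ≈ 28.2481 m.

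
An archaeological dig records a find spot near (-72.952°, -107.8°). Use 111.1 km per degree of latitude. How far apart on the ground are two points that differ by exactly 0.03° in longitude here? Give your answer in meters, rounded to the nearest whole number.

One degree of longitude here spans 111100 × cos 72.952° = 111100 × 0.2932 ≈ 32571.5 m; 0.03° of that is 977.145 m.

977 meters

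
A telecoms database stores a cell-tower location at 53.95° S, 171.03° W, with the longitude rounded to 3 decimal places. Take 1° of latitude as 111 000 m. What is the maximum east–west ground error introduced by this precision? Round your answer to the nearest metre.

33 metres

Rounding to 3 decimal places leaves the longitude within ±0.0005° of the true value.
At latitude 53.95° a degree of longitude spans 111000 m × cos 53.95° = 111000 × 0.5885 ≈ 65322.5 m.
Maximum E–W displacement: 0.0005 × 65322.5 = 32.6613 m.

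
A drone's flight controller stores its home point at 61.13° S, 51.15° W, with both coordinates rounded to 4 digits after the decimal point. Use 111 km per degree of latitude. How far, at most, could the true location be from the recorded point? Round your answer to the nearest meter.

Rounding to 4 decimal places leaves each coordinate within ±5e-05° of the true value.
North–south component: 5e-05° × 111000 = 5.55 m.
East–west component at 61.13°: 5e-05° × 111000 × cos 61.13° ≈ 5e-05 × 53593.5 ≈ 2.67967 m.
Worst case both components are at the extreme and orthogonal: √(5.55² + 2.67967²) ≈ 6.16305 m.

6 meters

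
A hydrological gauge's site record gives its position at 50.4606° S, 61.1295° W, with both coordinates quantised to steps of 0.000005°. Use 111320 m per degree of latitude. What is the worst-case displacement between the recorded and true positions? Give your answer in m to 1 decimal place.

0.3 m

With a 0.000005° grid the true value lies within half a step, ±0.000005°/2 = ±2.5e-06°, of the stored one.
Latitude error → 2.5e-06 × 111320 = 0.2783 m along the meridian.
E–W at 50.4606°: 2.5e-06° × 111320 × cos 50.4606° = 2.5e-06 × 111320 × 0.6366 ≈ 0.177168 m.
Combining orthogonally: (0.2783² + 0.177168²)^½ ≈ 0.329908 m.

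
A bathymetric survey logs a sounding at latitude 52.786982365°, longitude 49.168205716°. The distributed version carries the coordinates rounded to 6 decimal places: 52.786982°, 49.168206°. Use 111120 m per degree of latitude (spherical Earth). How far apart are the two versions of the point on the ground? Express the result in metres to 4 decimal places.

0.0448 metres

The latitude changed by +0.000000365° and the longitude by -0.000000284°.
N–S: 0.000000365° × 111120 m/° = 0.0405588 m.
E–W at 52.787°: -0.000000284° × 111120 × cos 52.787° = -0.000000284 × 111120 × 0.6048 ≈ -0.0190857 m.
Distance: √(0.0405588² + 0.0190857²) ≈ 0.044825 m.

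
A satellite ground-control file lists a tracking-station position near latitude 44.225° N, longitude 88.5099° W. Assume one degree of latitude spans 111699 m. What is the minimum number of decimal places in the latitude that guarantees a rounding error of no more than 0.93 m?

5

One degree of latitude covers 111699 m.
N decimal places → at most half a unit in the last place, 0.5 × 10⁻ᴺ° = 111699/2 × 10⁻ᴺ m.
Need 0.5 × 111699 × 10⁻ᴺ ≤ 0.93 → 10⁻ᴺ ≤ 1.665e-05, so N ≥ 4.78.
N = 4 would give 5.58 m (too coarse); N = 5 gives 0.558 m ≤ 0.93 m.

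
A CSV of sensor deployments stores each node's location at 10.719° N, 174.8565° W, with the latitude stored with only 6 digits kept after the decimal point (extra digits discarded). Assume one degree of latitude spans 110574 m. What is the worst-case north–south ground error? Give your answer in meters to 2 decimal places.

Truncating at 6 decimal places can drop up to a full unit in the last place, so the latitude may be off by as much as 1e-06°.
Along the meridian that is 1e-06° × 110574 m/° = 0.110574 m.

0.11 meters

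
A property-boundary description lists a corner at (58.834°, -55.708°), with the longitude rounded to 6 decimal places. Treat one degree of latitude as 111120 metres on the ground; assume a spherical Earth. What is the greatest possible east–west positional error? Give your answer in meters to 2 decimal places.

Rounding to 6 decimal places leaves the longitude within ±5e-07° of the true value.
One degree of longitude at 58.834° is 111120 × cos 58.834° ≈ 111120 × 0.5175 = 57506.7 m.
Maximum E–W displacement: 5e-07 × 57506.7 = 0.0287534 m.

0.03 meters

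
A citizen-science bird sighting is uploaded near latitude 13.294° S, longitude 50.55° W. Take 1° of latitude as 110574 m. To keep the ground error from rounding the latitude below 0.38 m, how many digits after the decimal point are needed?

6 decimal places

One degree of latitude covers 110574 m.
With N decimal places the half-ulp bound is 0.5·10⁻ᴺ°, or 0.5·10⁻ᴺ × 110574 m on the ground.
Setting 55287 × 10⁻ᴺ ≤ 0.38 gives 10ᴺ ≥ 1.455e+05, i.e. N ≥ 5.16.
At 5 places the error can reach 0.553 m, but 6 places keeps it to 0.0553 m.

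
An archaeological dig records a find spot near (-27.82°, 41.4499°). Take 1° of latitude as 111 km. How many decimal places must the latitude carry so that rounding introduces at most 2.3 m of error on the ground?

One degree of latitude covers 111000 m.
N decimal places → at most half a unit in the last place, 0.5 × 10⁻ᴺ° = 111000/2 × 10⁻ᴺ m.
Need 0.5 × 111000 × 10⁻ᴺ ≤ 2.3 → 10⁻ᴺ ≤ 4.144e-05, so N ≥ 4.38.
N = 4 would give 5.55 m (too coarse); N = 5 gives 0.555 m ≤ 2.3 m.

5 decimal places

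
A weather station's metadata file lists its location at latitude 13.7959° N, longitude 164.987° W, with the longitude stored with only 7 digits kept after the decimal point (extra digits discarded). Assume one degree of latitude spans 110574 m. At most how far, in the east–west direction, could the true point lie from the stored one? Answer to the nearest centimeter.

1 centimeters

Truncating at 7 decimal places can drop up to a full unit in the last place, so the longitude may be off by as much as 1e-07°.
Parallels shrink by cos φ, so at 13.7959° a degree of longitude is 110574 × 0.9712 ≈ 107384 m.
So at most 1e-07° × 107384 ≈ 0.0107384 m east–west.
That is 0.0107384 m = 1.0738 cm.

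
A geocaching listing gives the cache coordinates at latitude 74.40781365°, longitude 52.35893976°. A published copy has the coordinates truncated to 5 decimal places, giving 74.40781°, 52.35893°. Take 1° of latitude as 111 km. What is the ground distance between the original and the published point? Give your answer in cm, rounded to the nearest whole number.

50 cm

Δlat = 74.40781365 − 74.40781 = +0.00000365°; Δlon = 52.35893976 − 52.35893 = +0.00000976°.
North–south shift: 0.00000365 × 111000 = 0.40515 m.
East–west at this latitude: 0.00000976° × 111000 × cos 74.4078° ≈ 0.00000976 × 29835.5 = 0.291195 m.
Hypotenuse of the two orthogonal shifts: √(0.40515² + 0.291195²) = 0.49894 m.
That is 0.49894 m = 49.894 cm.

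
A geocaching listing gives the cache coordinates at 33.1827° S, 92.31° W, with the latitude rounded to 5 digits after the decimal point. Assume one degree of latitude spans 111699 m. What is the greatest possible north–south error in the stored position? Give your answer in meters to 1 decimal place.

0.6 meters

Rounding to 5 decimal places leaves the latitude within ±5e-06° of the true value.
So the N–S error is at most 5e-06 × 111699 = 0.558495 m.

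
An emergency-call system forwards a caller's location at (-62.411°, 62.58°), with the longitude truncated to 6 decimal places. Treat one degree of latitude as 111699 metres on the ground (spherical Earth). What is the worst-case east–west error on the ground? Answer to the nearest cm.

5 cm

Truncating at 6 decimal places can drop up to a full unit in the last place, so the longitude may be off by as much as 1e-06°.
Parallels shrink by cos φ, so at 62.411° a degree of longitude is 111699 × 0.4631 ≈ 51730.7 m.
Maximum E–W displacement: 1e-06 × 51730.7 = 0.0517307 m.
That is 0.0517307 m = 5.1731 cm.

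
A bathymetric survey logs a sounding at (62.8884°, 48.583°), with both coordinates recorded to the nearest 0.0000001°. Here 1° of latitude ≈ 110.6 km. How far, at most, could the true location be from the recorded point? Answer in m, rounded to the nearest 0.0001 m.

0.0061 m

Rounding to 7 decimal places leaves each coordinate within ±5e-08° of the true value.
N–S: 5e-08° × 110600 m/° = 0.00553 m.
East–west component at 62.8884°: 5e-08° × 110600 × cos 62.8884° ≈ 5e-08 × 50403.2 ≈ 0.00252016 m.
Worst case both components are at the extreme and orthogonal: √(0.00553² + 0.00252016²) ≈ 0.00607718 m.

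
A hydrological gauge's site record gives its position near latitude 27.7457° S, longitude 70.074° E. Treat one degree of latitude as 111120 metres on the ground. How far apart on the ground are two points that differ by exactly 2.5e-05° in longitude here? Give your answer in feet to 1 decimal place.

8.1 feet

2.5e-05° of longitude at 27.7457° is 2.5e-05 × 111120 × cos 27.7457° ≈ 2.5e-05 × 98343.7 = 2.45859 m.
Converting: 2.45859 m × 3.2808 ft/m ≈ 8.0662 ft.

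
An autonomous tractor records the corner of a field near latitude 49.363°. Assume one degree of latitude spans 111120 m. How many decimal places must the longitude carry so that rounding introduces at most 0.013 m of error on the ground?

At 49.363° one degree of longitude covers 111120 × cos 49.363° ≈ 111120 × 0.6513 ≈ 72368.5 m.
N decimal places → at most half a unit in the last place, 0.5 × 10⁻ᴺ° = 72368.5/2 × 10⁻ᴺ m.
Setting 36184.2 × 10⁻ᴺ ≤ 0.013 gives 10ᴺ ≥ 2.783e+06, i.e. N ≥ 6.44.
At 6 places the error can reach 0.0362 m, but 7 places keeps it to 0.00362 m.

7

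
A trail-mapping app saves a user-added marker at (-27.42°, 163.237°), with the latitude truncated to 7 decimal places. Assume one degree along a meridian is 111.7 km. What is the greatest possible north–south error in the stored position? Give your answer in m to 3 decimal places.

Truncating at 7 decimal places can drop up to a full unit in the last place, so the latitude may be off by as much as 1e-07°.
So the N–S error is at most 1e-07 × 111700 = 0.01117 m.

0.011 m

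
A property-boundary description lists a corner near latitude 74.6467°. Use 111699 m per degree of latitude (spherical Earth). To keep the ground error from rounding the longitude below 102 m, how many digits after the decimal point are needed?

At 74.6467° one degree of longitude covers 111699 × cos 74.6467° ≈ 111699 × 0.2648 ≈ 29574.6 m.
Rounding to N decimal places gives at most 0.5 × 10⁻ᴺ degrees of error, i.e. 0.5 × 10⁻ᴺ × 29574.6 m.
Need 0.5 × 29574.6 × 10⁻ᴺ ≤ 102 → 10⁻ᴺ ≤ 6.898e-03, so N ≥ 2.16.
So 3 decimal places suffice (14.8 m); 2 would allow up to 148 m.

3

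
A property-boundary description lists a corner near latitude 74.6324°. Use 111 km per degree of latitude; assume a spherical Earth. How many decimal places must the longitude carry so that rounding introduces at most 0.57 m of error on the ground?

5

At 74.6324° one degree of longitude covers 111000 × cos 74.6324° ≈ 111000 × 0.2650 ≈ 29416.2 m.
N decimal places → at most half a unit in the last place, 0.5 × 10⁻ᴺ° = 29416.2/2 × 10⁻ᴺ m.
Need 0.5 × 29416.2 × 10⁻ᴺ ≤ 0.57 → 10⁻ᴺ ≤ 3.875e-05, so N ≥ 4.41.
At 4 places the error can reach 1.47 m, but 5 places keeps it to 0.147 m.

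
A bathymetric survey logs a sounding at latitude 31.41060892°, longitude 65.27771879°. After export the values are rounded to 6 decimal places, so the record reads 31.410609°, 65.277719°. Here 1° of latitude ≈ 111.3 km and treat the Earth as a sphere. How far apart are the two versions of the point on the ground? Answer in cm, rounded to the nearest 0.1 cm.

Δlat = 31.41060892 − 31.410609 = -0.00000008°; Δlon = 65.27771879 − 65.277719 = -0.00000021°.
N–S: -0.00000008° × 111300 m/° = -0.008904 m.
East–west at this latitude: -0.00000021° × 111300 × cos 31.4106° ≈ -0.00000021 × 94989.5 = -0.0199478 m.
Combined displacement = (0.008904² + 0.0199478²)^½ ≈ 0.0218448 m.
That is 0.0218448 m = 2.1845 cm.

2.2 cm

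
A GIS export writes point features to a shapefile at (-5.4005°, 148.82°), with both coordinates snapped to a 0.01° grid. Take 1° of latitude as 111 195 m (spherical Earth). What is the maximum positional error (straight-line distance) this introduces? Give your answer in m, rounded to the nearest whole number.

With a 0.01° grid the true value lies within half a step, ±0.01°/2 = ±0.005°, of the stored one.
N–S: 0.005° × 111195 m/° = 555.975 m.
East–west component at 5.4005°: 0.005° × 111195 × cos 5.4005° ≈ 0.005 × 110701 ≈ 553.507 m.
Worst case both components are at the extreme and orthogonal: √(555.975² + 553.507²) ≈ 784.524 m.

785 m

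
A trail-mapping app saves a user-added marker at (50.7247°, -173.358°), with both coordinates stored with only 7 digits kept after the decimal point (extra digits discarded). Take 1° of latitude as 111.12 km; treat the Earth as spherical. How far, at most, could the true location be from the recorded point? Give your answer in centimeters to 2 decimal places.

Truncating at 7 decimal places can drop up to a full unit in the last place, so each coordinate may be off by as much as 1e-07°.
Latitude error → 1e-07 × 111120 = 0.011112 m along the meridian.
E–W at 50.7247°: 1e-07° × 111120 × cos 50.7247° = 1e-07 × 111120 × 0.6330 ≈ 0.00703442 m.
Worst case both components are at the extreme and orthogonal: √(0.011112² + 0.00703442²) ≈ 0.0131514 m.
That is 0.0131514 m = 1.3151 cm.

1.32 centimeters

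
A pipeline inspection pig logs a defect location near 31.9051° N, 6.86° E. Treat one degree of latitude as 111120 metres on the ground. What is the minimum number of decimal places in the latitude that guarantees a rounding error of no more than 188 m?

One degree of latitude covers 111120 m.
N decimal places → at most half a unit in the last place, 0.5 × 10⁻ᴺ° = 111120/2 × 10⁻ᴺ m.
Need 0.5 × 111120 × 10⁻ᴺ ≤ 188 → 10⁻ᴺ ≤ 3.384e-03, so N ≥ 2.47.
N = 2 would give 556 m (too coarse); N = 3 gives 55.6 m ≤ 188 m.

3 decimal places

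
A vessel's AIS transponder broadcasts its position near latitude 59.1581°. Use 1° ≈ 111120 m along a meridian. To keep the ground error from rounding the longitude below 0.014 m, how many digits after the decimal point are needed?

At 59.1581° one degree of longitude covers 111120 × cos 59.1581° ≈ 111120 × 0.5127 ≈ 56968 m.
N decimal places → at most half a unit in the last place, 0.5 × 10⁻ᴺ° = 56968/2 × 10⁻ᴺ m.
Need 0.5 × 56968 × 10⁻ᴺ ≤ 0.014 → 10⁻ᴺ ≤ 4.915e-07, so N ≥ 6.31.
So 7 decimal places suffice (0.00285 m); 6 would allow up to 0.0285 m.

7 decimal places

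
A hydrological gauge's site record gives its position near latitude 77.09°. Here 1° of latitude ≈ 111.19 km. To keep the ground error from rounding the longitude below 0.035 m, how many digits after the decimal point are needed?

6

At 77.09° one degree of longitude covers 111190 × cos 77.09° ≈ 111190 × 0.2234 ≈ 24842.1 m.
With N decimal places the half-ulp bound is 0.5·10⁻ᴺ°, or 0.5·10⁻ᴺ × 24842.1 m on the ground.
Setting 12421 × 10⁻ᴺ ≤ 0.035 gives 10ᴺ ≥ 3.549e+05, i.e. N ≥ 5.55.
At 5 places the error can reach 0.124 m, but 6 places keeps it to 0.0124 m.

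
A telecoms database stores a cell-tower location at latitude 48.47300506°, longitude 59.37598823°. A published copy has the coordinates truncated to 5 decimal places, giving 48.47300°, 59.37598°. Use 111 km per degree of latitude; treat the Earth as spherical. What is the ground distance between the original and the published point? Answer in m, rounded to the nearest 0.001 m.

The latitude changed by +0.00000506° and the longitude by +0.00000823°.
North–south shift: 0.00000506 × 111000 = 0.56166 m.
E–W at 48.473°: 0.00000823° × 111000 × cos 48.473° = 0.00000823 × 111000 × 0.6630 ≈ 0.605646 m.
Combined displacement = (0.56166² + 0.605646²)^½ ≈ 0.825996 m.

0.826 m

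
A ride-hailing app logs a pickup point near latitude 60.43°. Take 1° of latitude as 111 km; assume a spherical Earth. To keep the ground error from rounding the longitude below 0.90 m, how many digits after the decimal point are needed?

At 60.43° one degree of longitude covers 111000 × cos 60.43° ≈ 111000 × 0.4935 ≈ 54777 m.
With N decimal places the half-ulp bound is 0.5·10⁻ᴺ°, or 0.5·10⁻ᴺ × 54777 m on the ground.
Setting 27388.5 × 10⁻ᴺ ≤ 0.90 gives 10ᴺ ≥ 3.043e+04, i.e. N ≥ 4.48.
So 5 decimal places suffice (0.274 m); 4 would allow up to 2.74 m.

5 decimal places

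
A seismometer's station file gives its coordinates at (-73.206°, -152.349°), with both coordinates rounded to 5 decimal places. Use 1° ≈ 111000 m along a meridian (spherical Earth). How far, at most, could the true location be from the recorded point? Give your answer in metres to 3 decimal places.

0.578 metres

Rounding to 5 decimal places leaves each coordinate within ±5e-06° of the true value.
N–S: 5e-06° × 111000 m/° = 0.555 m.
East–west component at 73.206°: 5e-06° × 111000 × cos 73.206° ≈ 5e-06 × 32071.4 ≈ 0.160357 m.
Worst case both components are at the extreme and orthogonal: √(0.555² + 0.160357²) ≈ 0.577702 m.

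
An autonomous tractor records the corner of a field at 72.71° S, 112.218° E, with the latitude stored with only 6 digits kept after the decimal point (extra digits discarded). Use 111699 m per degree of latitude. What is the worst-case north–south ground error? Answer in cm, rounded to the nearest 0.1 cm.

Truncating at 6 decimal places can drop up to a full unit in the last place, so the latitude may be off by as much as 1e-06°.
Along the meridian that is 1e-06° × 111699 m/° = 0.111699 m.
That is 0.111699 m = 11.17 cm.

11.2 cm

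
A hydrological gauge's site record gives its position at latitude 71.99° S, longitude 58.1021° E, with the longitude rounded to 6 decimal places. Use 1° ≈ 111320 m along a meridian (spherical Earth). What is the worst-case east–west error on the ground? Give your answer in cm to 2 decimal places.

Rounding to 6 decimal places leaves the longitude within ±5e-07° of the true value.
Parallels shrink by cos φ, so at 71.99° a degree of longitude is 111320 × 0.3092 ≈ 34418.2 m.
So at most 5e-07° × 34418.2 ≈ 0.0172091 m east–west.
That is 0.0172091 m = 1.7209 cm.

1.72 cm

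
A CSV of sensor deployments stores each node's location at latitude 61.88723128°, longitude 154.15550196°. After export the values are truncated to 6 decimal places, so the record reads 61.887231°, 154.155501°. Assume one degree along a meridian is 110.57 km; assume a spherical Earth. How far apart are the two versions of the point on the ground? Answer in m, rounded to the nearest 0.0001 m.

The latitude changed by +0.00000028° and the longitude by +0.00000096°.
North–south shift: 0.00000028 × 110570 = 0.0309596 m.
E–W at 61.8872°: 0.00000096° × 110570 × cos 61.8872° = 0.00000096 × 110570 × 0.4712 ≈ 0.0500175 m.
Combined displacement = (0.0309596² + 0.0500175²)^½ ≈ 0.0588238 m.

0.0588 m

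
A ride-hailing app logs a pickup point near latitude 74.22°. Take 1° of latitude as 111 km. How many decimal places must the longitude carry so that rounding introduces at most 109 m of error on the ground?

3

At 74.22° one degree of longitude covers 111000 × cos 74.22° ≈ 111000 × 0.2719 ≈ 30185.8 m.
With N decimal places the half-ulp bound is 0.5·10⁻ᴺ°, or 0.5·10⁻ᴺ × 30185.8 m on the ground.
Need 0.5 × 30185.8 × 10⁻ᴺ ≤ 109 → 10⁻ᴺ ≤ 7.222e-03, so N ≥ 2.14.
At 2 places the error can reach 151 m, but 3 places keeps it to 15.1 m.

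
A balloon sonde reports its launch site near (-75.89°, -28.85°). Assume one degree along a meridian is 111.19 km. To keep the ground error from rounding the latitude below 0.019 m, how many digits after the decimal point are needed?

One degree of latitude covers 111190 m.
Rounding to N decimal places gives at most 0.5 × 10⁻ᴺ degrees of error, i.e. 0.5 × 10⁻ᴺ × 111190 m.
Setting 55595 × 10⁻ᴺ ≤ 0.019 gives 10ᴺ ≥ 2.926e+06, i.e. N ≥ 6.47.
So 7 decimal places suffice (0.00556 m); 6 would allow up to 0.0556 m.

7 decimal places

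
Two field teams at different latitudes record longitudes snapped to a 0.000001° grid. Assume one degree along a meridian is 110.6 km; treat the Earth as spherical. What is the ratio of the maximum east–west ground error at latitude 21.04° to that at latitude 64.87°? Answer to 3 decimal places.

With a 0.000001° grid the true value lies within half a step, ±0.000001°/2 = ±5e-07°, of the stored one.
At 21.04°: 5e-07° × 110600 × cos 21.04° = 5e-07 × 110600 × 0.9333 ≈ 0.051613 m.
Error at 64.87° = 5e-07° × 110600 × cos 64.87° ≈ 0.0553 × 0.4247 = 0.023484 m.
The ratio reduces to cos 21.04° / cos 64.87° = 0.9333/0.4247 ≈ 2.1978.

2.198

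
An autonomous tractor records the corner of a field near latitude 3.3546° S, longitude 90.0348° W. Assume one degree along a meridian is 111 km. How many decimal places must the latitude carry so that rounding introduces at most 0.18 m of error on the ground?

6 decimal places

One degree of latitude covers 111000 m.
N decimal places → at most half a unit in the last place, 0.5 × 10⁻ᴺ° = 111000/2 × 10⁻ᴺ m.
Need 0.5 × 111000 × 10⁻ᴺ ≤ 0.18 → 10⁻ᴺ ≤ 3.243e-06, so N ≥ 5.49.
N = 5 would give 0.555 m (too coarse); N = 6 gives 0.0555 m ≤ 0.18 m.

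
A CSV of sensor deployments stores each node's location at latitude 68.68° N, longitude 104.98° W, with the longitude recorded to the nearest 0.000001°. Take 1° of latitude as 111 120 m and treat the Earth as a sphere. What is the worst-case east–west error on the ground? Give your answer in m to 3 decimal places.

Rounding to 6 decimal places leaves the longitude within ±5e-07° of the true value.
At latitude 68.68° a degree of longitude spans 111120 m × cos 68.68° = 111120 × 0.3636 ≈ 40400.6 m.
East–west error: 5e-07° × 40400.6 m/° ≈ 0.0202003 m.

0.020 m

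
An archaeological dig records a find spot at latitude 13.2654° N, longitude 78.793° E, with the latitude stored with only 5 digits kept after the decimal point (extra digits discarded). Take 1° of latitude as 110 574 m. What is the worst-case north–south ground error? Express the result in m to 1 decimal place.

1.1 m

Truncating at 5 decimal places can drop up to a full unit in the last place, so the latitude may be off by as much as 1e-05°.
So the N–S error is at most 1e-05 × 110574 = 1.10574 m.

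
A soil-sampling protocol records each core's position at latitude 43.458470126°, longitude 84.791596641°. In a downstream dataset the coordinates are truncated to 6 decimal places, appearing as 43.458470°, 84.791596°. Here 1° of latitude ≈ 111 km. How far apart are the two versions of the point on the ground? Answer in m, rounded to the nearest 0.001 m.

Δlat = 43.458470126 − 43.458470 = +0.000000126°; Δlon = 84.791596641 − 84.791596 = +0.000000641°.
N–S: 0.000000126° × 111000 m/° = 0.013986 m.
East–west at this latitude: 0.000000641° × 111000 × cos 43.4585° ≈ 0.000000641 × 80571.9 = 0.0516466 m.
Distance: √(0.013986² + 0.0516466²) ≈ 0.0535068 m.

0.054 m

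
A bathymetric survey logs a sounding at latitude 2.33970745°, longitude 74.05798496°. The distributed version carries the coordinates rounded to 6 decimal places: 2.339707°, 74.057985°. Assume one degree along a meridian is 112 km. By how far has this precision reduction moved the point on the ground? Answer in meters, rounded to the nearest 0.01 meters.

Δlat = 2.33970745 − 2.339707 = +0.00000045°; Δlon = 74.05798496 − 74.057985 = -0.00000004°.
North–south shift: 0.00000045 × 112000 = 0.0504 m.
E–W at 2.33971°: -0.00000004° × 112000 × cos 2.33971° = -0.00000004 × 112000 × 0.9992 ≈ -0.00447627 m.
Distance: √(0.0504² + 0.00447627²) ≈ 0.0505984 m.

0.05 meters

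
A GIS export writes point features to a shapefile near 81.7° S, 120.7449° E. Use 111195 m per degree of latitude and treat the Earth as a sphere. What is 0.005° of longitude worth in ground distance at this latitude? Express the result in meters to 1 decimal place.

80.3 meters

One degree of longitude here spans 111195 × cos 81.7° = 111195 × 0.1444 ≈ 16051.7 m; 0.005° of that is 80.2584 m.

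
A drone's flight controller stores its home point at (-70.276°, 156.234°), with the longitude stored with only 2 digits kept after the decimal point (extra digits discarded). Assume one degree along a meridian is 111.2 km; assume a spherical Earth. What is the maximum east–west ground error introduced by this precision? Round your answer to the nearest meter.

375 meters

Truncating at 2 decimal places can drop up to a full unit in the last place, so the longitude may be off by as much as 0.01°.
At latitude 70.276° a degree of longitude spans 111200 m × cos 70.276° = 111200 × 0.3375 ≈ 37528.8 m.
So at most 0.01° × 37528.8 ≈ 375.288 m east–west.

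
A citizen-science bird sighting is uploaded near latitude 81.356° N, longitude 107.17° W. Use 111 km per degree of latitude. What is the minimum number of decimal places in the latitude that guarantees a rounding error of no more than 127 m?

One degree of latitude covers 111000 m.
Rounding to N decimal places gives at most 0.5 × 10⁻ᴺ degrees of error, i.e. 0.5 × 10⁻ᴺ × 111000 m.
Setting 55500 × 10⁻ᴺ ≤ 127 gives 10ᴺ ≥ 437, i.e. N ≥ 2.64.
N = 2 would give 555 m (too coarse); N = 3 gives 55.5 m ≤ 127 m.

3 decimal places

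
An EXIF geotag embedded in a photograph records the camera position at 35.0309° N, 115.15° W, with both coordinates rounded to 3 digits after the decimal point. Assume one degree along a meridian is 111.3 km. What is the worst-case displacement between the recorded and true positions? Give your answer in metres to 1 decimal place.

71.9 metres

Rounding to 3 decimal places leaves each coordinate within ±0.0005° of the true value.
N–S: 0.0005° × 111300 m/° = 55.65 m.
East–west component at 35.0309°: 0.0005° × 111300 × cos 35.0309° ≈ 0.0005 × 91137.2 ≈ 45.5686 m.
The two errors are perpendicular, so the maximum displacement is √(55.65² + 45.5686²) ≈ 71.9265 m.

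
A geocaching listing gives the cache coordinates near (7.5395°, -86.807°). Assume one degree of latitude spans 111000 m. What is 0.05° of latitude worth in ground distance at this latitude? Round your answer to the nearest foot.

18209 feet

Along a meridian 0.05° is 0.05 × 111000 = 5550 m.
In feet: 5550 m ÷ 0.3048 ≈ 18209 ft.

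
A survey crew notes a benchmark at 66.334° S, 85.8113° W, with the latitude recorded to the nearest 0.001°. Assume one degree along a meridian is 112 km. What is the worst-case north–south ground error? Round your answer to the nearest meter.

Rounding to 3 decimal places leaves the latitude within ±0.0005° of the true value.
So the N–S error is at most 0.0005 × 112000 = 56 m.

56 meters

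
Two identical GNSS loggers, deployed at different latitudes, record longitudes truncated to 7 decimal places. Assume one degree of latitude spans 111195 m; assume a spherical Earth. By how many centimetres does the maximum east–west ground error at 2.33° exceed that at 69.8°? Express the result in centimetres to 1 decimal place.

0.7 centimetres

Truncating at 7 decimal places can drop up to a full unit in the last place, so the longitude may be off by as much as 1e-07°.
At 2.33°: 1e-07° × 111195 × cos 2.33° = 1e-07 × 111195 × 0.9992 ≈ 0.01111 m.
Error at 69.8° = 1e-07° × 111195 × cos 69.8° ≈ 0.011119 × 0.3453 = 0.0038395 m.
Difference: 0.01111 − 0.0038395 = 0.0072708 m.
That is 0.00727076 m = 0.72708 cm.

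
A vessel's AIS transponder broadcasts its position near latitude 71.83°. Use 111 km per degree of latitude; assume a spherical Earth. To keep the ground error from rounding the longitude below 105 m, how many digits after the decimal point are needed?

At 71.83° one degree of longitude covers 111000 × cos 71.83° ≈ 111000 × 0.3118 ≈ 34614 m.
Rounding to N decimal places gives at most 0.5 × 10⁻ᴺ degrees of error, i.e. 0.5 × 10⁻ᴺ × 34614 m.
Setting 17307 × 10⁻ᴺ ≤ 105 gives 10ᴺ ≥ 164.8, i.e. N ≥ 2.22.
N = 2 would give 173 m (too coarse); N = 3 gives 17.3 m ≤ 105 m.

3 decimal places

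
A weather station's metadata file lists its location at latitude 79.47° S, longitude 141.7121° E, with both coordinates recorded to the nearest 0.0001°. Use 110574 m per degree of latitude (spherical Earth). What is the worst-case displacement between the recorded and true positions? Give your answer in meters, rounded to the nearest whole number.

6 meters

Rounding to 4 decimal places leaves each coordinate within ±5e-05° of the true value.
N–S: 5e-05° × 110574 m/° = 5.5287 m.
Longitude error → 5e-05 × 110574 × cos 79.47° = 5e-05 × 110574 × 0.1828 ≈ 1.01037 m.
The two errors are perpendicular, so the maximum displacement is √(5.5287² + 1.01037²) ≈ 5.62026 m.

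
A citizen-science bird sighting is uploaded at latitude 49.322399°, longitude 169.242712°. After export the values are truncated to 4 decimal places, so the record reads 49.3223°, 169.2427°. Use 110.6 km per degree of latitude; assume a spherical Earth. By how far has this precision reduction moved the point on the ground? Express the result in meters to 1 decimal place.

11.0 meters

Δlat = 49.322399 − 49.3223 = +0.000099°; Δlon = 169.242712 − 169.2427 = +0.000012°.
N–S: 0.000099° × 110600 m/° = 10.9494 m.
East–west at this latitude: 0.000012° × 110600 × cos 49.3223° ≈ 0.000012 × 72089.4 = 0.865073 m.
Distance: √(10.9494² + 0.865073²) ≈ 10.9835 m.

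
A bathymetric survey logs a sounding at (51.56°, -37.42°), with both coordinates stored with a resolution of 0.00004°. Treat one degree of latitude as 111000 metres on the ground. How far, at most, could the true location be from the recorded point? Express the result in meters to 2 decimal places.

With a 0.00004° grid the true value lies within half a step, ±0.00004°/2 = ±2e-05°, of the stored one.
Latitude error → 2e-05 × 111000 = 2.22 m along the meridian.
Longitude error → 2e-05 × 111000 × cos 51.56° = 2e-05 × 111000 × 0.6217 ≈ 1.38016 m.
The two errors are perpendicular, so the maximum displacement is √(2.22² + 1.38016²) ≈ 2.61405 m.

2.61 meters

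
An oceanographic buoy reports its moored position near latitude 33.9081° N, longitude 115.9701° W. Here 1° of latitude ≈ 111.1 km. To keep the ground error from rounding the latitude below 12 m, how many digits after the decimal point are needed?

4 decimal places

One degree of latitude covers 111100 m.
N decimal places → at most half a unit in the last place, 0.5 × 10⁻ᴺ° = 111100/2 × 10⁻ᴺ m.
Need 0.5 × 111100 × 10⁻ᴺ ≤ 12 → 10⁻ᴺ ≤ 2.160e-04, so N ≥ 3.67.
So 4 decimal places suffice (5.56 m); 3 would allow up to 55.6 m.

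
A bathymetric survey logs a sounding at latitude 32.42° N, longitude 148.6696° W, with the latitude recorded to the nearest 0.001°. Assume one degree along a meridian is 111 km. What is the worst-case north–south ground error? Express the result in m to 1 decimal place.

55.5 m

Rounding to 3 decimal places leaves the latitude within ±0.0005° of the true value.
Along the meridian that is 0.0005° × 111000 m/° = 55.5 m.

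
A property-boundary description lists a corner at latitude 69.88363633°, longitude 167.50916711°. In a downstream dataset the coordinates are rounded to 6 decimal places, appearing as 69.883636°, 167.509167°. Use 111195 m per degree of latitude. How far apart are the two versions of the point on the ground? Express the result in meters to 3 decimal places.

0.037 meters

Δlat = 69.88363633 − 69.883636 = +0.00000033°; Δlon = 167.50916711 − 167.509167 = +0.00000011°.
North–south shift: 0.00000033 × 111195 = 0.0366944 m.
E–W at 69.8836°: 0.00000011° × 111195 × cos 69.8836° = 0.00000011 × 111195 × 0.3439 ≈ 0.00420674 m.
Hypotenuse of the two orthogonal shifts: √(0.0366944² + 0.00420674²) = 0.0369347 m.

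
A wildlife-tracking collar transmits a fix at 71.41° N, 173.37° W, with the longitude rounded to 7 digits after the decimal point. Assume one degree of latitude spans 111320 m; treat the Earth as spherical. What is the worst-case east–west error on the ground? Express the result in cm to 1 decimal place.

0.2 cm

Rounding to 7 decimal places leaves the longitude within ±5e-08° of the true value.
Parallels shrink by cos φ, so at 71.41° a degree of longitude is 111320 × 0.3188 ≈ 35488.1 m.
East–west error: 5e-08° × 35488.1 m/° ≈ 0.00177441 m.
That is 0.00177441 m = 0.17744 cm.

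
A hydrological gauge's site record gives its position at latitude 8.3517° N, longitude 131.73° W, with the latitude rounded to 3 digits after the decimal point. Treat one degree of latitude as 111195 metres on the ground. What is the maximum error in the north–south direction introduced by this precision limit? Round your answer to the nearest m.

56 m

Rounding to 3 decimal places leaves the latitude within ±0.0005° of the true value.
North–south distance: 0.0005° × 111195 m/° = 55.5975 m.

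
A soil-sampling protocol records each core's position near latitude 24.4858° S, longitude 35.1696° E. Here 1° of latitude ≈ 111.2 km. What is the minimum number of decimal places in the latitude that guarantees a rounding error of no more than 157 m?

3

One degree of latitude covers 111200 m.
Rounding to N decimal places gives at most 0.5 × 10⁻ᴺ degrees of error, i.e. 0.5 × 10⁻ᴺ × 111200 m.
Setting 55600 × 10⁻ᴺ ≤ 157 gives 10ᴺ ≥ 354.1, i.e. N ≥ 2.55.
So 3 decimal places suffice (55.6 m); 2 would allow up to 556 m.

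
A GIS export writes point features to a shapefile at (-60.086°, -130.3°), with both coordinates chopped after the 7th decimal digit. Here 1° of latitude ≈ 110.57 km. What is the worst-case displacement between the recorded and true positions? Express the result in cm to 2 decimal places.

Truncating at 7 decimal places can drop up to a full unit in the last place, so each coordinate may be off by as much as 1e-07°.
Latitude error → 1e-07 × 110570 = 0.011057 m along the meridian.
E–W at 60.086°: 1e-07° × 110570 × cos 60.086° = 1e-07 × 110570 × 0.4987 ≈ 0.00551412 m.
The two errors are perpendicular, so the maximum displacement is √(0.011057² + 0.00551412²) ≈ 0.0123557 m.
That is 0.0123557 m = 1.2356 cm.

1.24 cm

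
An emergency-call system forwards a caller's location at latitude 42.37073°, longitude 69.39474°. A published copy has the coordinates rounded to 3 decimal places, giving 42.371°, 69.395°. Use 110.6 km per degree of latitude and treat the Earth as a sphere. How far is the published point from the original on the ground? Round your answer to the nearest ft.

120 ft

Δlat = 42.37073 − 42.371 = -0.00027°; Δlon = 69.39474 − 69.395 = -0.00026°.
N–S: -0.00027° × 110600 m/° = -29.862 m.
E–W at 42.371°: -0.00026° × 110600 × cos 42.371° = -0.00026 × 110600 × 0.7388 ≈ -21.2448 m.
Distance: √(29.862² + 21.2448²) ≈ 36.6481 m.
In feet: 36.6481 m ÷ 0.3048 ≈ 120.24 ft.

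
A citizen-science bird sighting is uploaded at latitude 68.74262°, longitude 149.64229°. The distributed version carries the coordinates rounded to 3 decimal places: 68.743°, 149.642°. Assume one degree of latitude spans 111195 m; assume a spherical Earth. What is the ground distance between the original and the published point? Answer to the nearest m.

The latitude changed by -0.00038° and the longitude by +0.00029°.
N–S: -0.00038° × 111195 m/° = -42.2541 m.
East–west at this latitude: 0.00029° × 111195 × cos 68.743° ≈ 0.00029 × 40314 = 11.691 m.
Distance: √(42.2541² + 11.691²) ≈ 43.8416 m.

44 m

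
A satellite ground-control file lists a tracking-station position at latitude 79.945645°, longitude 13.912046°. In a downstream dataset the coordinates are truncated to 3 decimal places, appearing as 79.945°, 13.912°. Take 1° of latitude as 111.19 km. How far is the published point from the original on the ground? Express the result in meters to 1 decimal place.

71.7 meters

Δlat = 79.945645 − 79.945 = +0.000645°; Δlon = 13.912046 − 13.912 = +0.000046°.
North–south shift: 0.000645 × 111190 = 71.7176 m.
East–west at this latitude: 0.000046° × 111190 × cos 79.945° ≈ 0.000046 × 19413 = 0.893 m.
Combined displacement = (71.7176² + 0.893²)^½ ≈ 71.7231 m.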